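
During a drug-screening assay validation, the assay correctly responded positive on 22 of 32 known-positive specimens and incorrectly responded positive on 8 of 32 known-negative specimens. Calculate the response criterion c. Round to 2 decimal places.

H = 22/32 = 0.6875
FA = 8/32 = 0.2500
Φ⁻¹(0.6875) = 0.4888, Φ⁻¹(0.2500) = -0.6745
c = −½·[z(H) + z(FA)] = −0.5 × (0.4888 + (-0.6745)) = 0.09285
c > 0: the assay has a conservative response bias.

c = 0.09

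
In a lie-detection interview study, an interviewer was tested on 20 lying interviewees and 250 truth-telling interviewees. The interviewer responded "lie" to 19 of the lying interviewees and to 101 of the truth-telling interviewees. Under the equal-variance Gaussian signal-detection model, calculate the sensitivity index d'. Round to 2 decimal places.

H = 19/20 = 0.9500
FA = 101/250 = 0.4040
z(H) = 1.645
z(FA) = -0.243
d' = z(H) − z(FA) = 1.645 − (-0.243) = 1.888

d' = 1.89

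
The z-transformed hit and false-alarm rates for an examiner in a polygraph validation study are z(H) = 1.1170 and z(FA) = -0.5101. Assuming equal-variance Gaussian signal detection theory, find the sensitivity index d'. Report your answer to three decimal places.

d' = 1.627

d' = z(H) − z(FA) = 1.1170 − (-0.5101) = 1.6271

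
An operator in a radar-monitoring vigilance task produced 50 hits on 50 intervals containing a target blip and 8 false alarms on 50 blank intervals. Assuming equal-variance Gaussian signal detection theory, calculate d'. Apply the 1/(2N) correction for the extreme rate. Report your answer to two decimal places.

The hit rate is 50/50 = 1, so apply the 1/(2N) correction: H → 1 − 1/(2·50) = 0.99000.
z(H) = z(0.99000) = 2.326
z(FA) = z(0.16000) = -0.994
d' = 2.326 − (-0.994) = 3.320

d' = 3.32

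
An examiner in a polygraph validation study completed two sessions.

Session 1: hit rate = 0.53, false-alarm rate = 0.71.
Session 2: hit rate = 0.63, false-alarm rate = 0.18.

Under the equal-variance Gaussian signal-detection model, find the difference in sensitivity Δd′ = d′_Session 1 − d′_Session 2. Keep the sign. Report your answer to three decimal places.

Session 1: z(0.53) = 0.0753, z(0.71) = 0.5534, d' = -0.4781
Session 2: z(0.63) = 0.3319, z(0.18) = -0.9154, d' = 1.2473
Δd' = d'_Session 1 − d'_Session 2 = -0.4781 − 1.2473 = -1.7254
Session 2 has the higher sensitivity.

Δd′ = -1.725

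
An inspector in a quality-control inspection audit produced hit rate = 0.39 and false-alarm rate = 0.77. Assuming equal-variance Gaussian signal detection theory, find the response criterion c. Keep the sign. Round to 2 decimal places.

c = -0.23

z(H) = z(0.39) = -0.279
z(FA) = z(0.77) = 0.739
c = −½·[z(H) + z(FA)] = −0.5 × (-0.279 + 0.739) = -0.230
c < 0: the inspector has a liberal response bias.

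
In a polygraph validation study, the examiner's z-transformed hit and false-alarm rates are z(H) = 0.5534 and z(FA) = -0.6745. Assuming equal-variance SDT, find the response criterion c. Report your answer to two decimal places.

c = −½·[z(H) + z(FA)] = −½·(0.5534 + (-0.6745)) = 0.06055

c = 0.06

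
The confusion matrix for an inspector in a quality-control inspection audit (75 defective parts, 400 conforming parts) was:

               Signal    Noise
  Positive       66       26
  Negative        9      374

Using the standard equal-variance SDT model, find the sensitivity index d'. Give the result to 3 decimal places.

d' = 2.689

H = 66/75 = 0.8800
FA = 26/400 = 0.0650
z(H) = z(0.8800) = 1.1750
z(FA) = z(0.0650) = -1.5141
d' = z(H) − z(FA) = 1.1750 − (-1.5141) = 2.6891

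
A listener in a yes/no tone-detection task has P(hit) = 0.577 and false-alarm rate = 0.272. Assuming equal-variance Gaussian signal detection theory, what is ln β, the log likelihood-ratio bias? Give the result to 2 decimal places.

ln β = 0.17

Φ⁻¹(H) = 0.194
Φ⁻¹(FA) = -0.607
ln β = −½·[z(H)² − z(FA)²] = −0.5 × (0.038 − 0.368) = 0.165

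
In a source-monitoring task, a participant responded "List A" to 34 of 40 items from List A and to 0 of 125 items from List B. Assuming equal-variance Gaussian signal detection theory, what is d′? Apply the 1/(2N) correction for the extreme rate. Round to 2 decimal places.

d′ = 3.69

The false-alarm rate is 0/125 = 0, so apply the 1/(2N) correction: FA → 1/(2·125) = 0.00400.
z(H) = z(0.85000) = 1.036
z(FA) = z(0.00400) = -2.652
d' = 1.036 − (-2.652) = 3.688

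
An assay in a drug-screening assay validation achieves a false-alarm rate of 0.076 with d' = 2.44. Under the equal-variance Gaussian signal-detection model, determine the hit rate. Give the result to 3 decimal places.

hit rate = 0.843

z(false-alarm rate) = z(0.076) = -1.4325
z(H) = z(FA) + d' = -1.4325 + 2.44 = 1.0075
hit rate = Φ(1.0075) = 0.8432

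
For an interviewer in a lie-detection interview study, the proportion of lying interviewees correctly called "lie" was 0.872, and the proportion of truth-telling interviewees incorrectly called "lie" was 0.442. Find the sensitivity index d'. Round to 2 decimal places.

Φ⁻¹(H) = 1.136
Φ⁻¹(FA) = -0.146
d' = z(H) − z(FA) = 1.136 − (-0.146) = 1.282

d' = 1.28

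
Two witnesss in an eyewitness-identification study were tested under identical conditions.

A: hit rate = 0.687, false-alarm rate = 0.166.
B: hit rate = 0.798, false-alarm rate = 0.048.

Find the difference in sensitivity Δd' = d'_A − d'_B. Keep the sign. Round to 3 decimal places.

A: z(0.687) = 0.4874, z(0.166) = -0.9701, d' = 1.4575
B: z(0.798) = 0.8345, z(0.048) = -1.6646, d' = 2.4991
Δd' = d'_A − d'_B = 1.4575 − 2.4991 = -1.0416
B has the higher sensitivity.

Δd' = -1.042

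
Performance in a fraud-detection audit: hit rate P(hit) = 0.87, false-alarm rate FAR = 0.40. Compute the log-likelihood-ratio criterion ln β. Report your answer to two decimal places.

ln β = -0.60

Φ⁻¹(H) = Φ⁻¹(0.87) = 1.126
Φ⁻¹(FA) = Φ⁻¹(0.40) = -0.253
ln β = −½·[z(H)² − z(FA)²] = −0.5 × (1.268 − 0.064) = -0.602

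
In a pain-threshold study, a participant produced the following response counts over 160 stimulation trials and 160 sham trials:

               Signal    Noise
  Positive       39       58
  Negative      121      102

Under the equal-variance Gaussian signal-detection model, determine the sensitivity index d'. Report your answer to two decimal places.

d' = -0.34

H = 39/160 = 0.2437
FA = 58/160 = 0.3625
z(H) = -0.694
z(FA) = -0.352
d' = z(H) − z(FA) = -0.694 − (-0.352) = -0.342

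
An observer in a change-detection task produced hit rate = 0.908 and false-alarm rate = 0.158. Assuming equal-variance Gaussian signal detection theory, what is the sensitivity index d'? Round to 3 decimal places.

z(H) = z(0.908) = 1.3285
z(FA) = z(0.158) = -1.0027
d' = z(H) − z(FA) = 1.3285 − (-1.0027) = 2.3312

d' = 2.331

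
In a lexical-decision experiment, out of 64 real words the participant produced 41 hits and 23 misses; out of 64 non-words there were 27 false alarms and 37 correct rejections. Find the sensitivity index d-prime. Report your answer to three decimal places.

H = 41/64 = 0.6406
FA = 27/64 = 0.4219
Φ⁻¹(0.6406) = 0.3601, Φ⁻¹(0.4219) = -0.1970
d' = z(H) − z(FA) = 0.3601 − (-0.1970) = 0.5571

d-prime = 0.557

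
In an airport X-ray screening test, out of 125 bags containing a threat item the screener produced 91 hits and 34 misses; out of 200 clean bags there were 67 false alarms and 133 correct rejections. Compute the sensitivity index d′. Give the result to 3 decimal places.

H = 91/125 = 0.7280
FA = 67/200 = 0.3350
z(H) = z(0.7280) = 0.6068
z(FA) = z(0.3350) = -0.4261
d' = z(H) − z(FA) = 0.6068 − (-0.4261) = 1.0329

d′ = 1.033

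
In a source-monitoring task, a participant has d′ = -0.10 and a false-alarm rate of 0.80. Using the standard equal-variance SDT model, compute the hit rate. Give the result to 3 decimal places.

hit rate = 0.771

z(false-alarm rate) = z(0.80) = 0.8416
z(H) = z(FA) + d' = 0.8416 + (-0.10) = 0.7416
hit rate = Φ(0.7416) = 0.7708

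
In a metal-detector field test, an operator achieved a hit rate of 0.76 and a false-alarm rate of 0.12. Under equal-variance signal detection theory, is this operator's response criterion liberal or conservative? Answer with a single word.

z(H) = 0.706, z(FA) = -1.175
c = −½·(z(H) + z(FA)) = 0.2345
c > 0 → conservative criterion (biased toward responding “no”).

conservative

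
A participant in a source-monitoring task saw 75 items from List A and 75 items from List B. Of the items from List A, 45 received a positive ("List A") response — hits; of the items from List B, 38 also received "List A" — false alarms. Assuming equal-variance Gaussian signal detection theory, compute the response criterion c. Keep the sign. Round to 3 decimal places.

H = 45/75 = 0.6000
FA = 38/75 = 0.5067
Φ⁻¹(H) = 0.2533
Φ⁻¹(FA) = 0.0168
c = −½·[z(H) + z(FA)] = −0.5 × (0.2533 + 0.0168) = -0.13505

c = -0.135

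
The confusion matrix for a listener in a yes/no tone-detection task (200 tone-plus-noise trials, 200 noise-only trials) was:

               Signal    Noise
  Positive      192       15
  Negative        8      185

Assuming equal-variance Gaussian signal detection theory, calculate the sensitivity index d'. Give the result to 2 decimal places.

H = 192/200 = 0.9600
FA = 15/200 = 0.0750
Φ⁻¹(H) = Φ⁻¹(0.9600) = 1.751
Φ⁻¹(FA) = Φ⁻¹(0.0750) = -1.440
d' = z(H) − z(FA) = 1.751 − (-1.440) = 3.191

d' = 3.19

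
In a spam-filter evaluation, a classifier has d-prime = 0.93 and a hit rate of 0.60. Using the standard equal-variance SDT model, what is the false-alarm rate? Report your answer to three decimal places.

z(hit rate) = z(0.60) = 0.2533
z(FA) = z(H) − d' = 0.2533 − 0.93 = -0.6767
false-alarm rate = Φ(-0.6767) = 0.2493

false-alarm rate = 0.249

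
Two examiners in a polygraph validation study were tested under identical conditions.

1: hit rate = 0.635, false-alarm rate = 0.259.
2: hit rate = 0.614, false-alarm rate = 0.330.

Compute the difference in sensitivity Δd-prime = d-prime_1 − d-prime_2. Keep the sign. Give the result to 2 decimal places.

1: z(0.635) = 0.345, z(0.259) = -0.646, d' = 0.991
2: z(0.614) = 0.290, z(0.330) = -0.440, d' = 0.730
Δd' = d'_1 − d'_2 = 0.991 − 0.730 = 0.261
1 has the higher sensitivity.

Δd-prime = 0.26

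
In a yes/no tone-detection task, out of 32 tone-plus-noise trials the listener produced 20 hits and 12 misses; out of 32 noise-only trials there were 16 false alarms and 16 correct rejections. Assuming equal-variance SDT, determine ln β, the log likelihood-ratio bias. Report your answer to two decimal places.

H = 20/32 = 0.6250
FA = 16/32 = 0.5000
Φ⁻¹(H) = Φ⁻¹(0.6250) = 0.319
Φ⁻¹(FA) = Φ⁻¹(0.5000) = 0.000
ln β = −½·[z(H)² − z(FA)²] = −0.5 × (0.102 − 0.000) = -0.051

ln β = -0.05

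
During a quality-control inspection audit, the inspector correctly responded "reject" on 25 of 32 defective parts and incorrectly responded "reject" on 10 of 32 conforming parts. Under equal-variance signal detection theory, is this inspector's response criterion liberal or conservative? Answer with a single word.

z(H) = 0.776, z(FA) = -0.489
c = −½·(z(H) + z(FA)) = -0.1435
c < 0 → liberal criterion (biased toward responding “yes”).

liberal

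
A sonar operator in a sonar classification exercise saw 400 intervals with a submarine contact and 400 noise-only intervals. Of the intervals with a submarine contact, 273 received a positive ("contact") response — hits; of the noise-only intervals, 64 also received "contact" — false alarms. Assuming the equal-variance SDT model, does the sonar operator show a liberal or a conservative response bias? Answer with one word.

conservative

z(H) = 0.475, z(FA) = -0.994
c = −½·(z(H) + z(FA)) = 0.2595
c > 0 → conservative criterion (biased toward responding “no”).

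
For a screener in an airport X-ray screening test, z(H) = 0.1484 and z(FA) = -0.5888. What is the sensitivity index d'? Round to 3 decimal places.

d' = 0.737

d' = z(H) − z(FA) = 0.1484 − (-0.5888) = 0.7372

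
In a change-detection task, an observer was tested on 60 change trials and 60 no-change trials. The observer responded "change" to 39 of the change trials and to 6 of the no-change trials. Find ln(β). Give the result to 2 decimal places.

H = 39/60 = 0.6500
FA = 6/60 = 0.1000
z(H) = z(0.6500) = 0.385
z(FA) = z(0.1000) = -1.282
ln β = −½·[z(H)² − z(FA)²] = −0.5 × (0.148 − 1.644) = 0.748

ln β = 0.75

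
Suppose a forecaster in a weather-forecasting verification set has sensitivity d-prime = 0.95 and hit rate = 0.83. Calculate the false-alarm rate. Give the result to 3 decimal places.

z(hit rate) = z(0.83) = 0.9542
z(FA) = z(H) − d' = 0.9542 − 0.95 = 0.0042
false-alarm rate = Φ(0.0042) = 0.5017

false-alarm rate = 0.502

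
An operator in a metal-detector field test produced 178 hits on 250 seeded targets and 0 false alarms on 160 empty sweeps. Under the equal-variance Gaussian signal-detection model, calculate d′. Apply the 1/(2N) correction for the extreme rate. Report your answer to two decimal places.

The false-alarm rate is 0/160 = 0, so apply the 1/(2N) correction: FA → 1/(2·160) = 0.00313.
z(H) = z(0.71200) = 0.559
z(FA) = z(0.00313) = -2.734
d' = 0.559 − (-2.734) = 3.293

d′ = 3.29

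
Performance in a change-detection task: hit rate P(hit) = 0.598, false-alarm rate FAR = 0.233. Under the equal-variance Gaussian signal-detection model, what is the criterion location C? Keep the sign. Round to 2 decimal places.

z(H) = 0.2482
z(FA) = -0.7290
c = −½·[z(H) + z(FA)] = −0.5 × (0.2482 + (-0.7290)) = 0.2404
c > 0: the observer has a conservative response bias.

C = 0.24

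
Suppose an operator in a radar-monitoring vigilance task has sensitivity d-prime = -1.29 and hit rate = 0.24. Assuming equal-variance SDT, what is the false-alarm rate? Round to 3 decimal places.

false-alarm rate = 0.720

z(hit rate) = z(0.24) = -0.7063
z(FA) = z(H) − d' = -0.7063 − (-1.29) = 0.5837
false-alarm rate = Φ(0.5837) = 0.7203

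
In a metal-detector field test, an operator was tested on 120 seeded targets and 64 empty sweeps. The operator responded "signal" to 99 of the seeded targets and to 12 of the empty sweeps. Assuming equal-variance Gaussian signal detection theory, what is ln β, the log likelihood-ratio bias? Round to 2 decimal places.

H = 99/120 = 0.8250
FA = 12/64 = 0.1875
z(0.8250) = 0.935, z(0.1875) = -0.887
ln β = −½·[z(H)² − z(FA)²] = −0.5 × (0.874 − 0.787) = -0.0435

ln β = -0.04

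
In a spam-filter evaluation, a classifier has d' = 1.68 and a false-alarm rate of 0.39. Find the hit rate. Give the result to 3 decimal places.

hit rate = 0.919

z(false-alarm rate) = z(0.39) = -0.2793
z(H) = z(FA) + d' = -0.2793 + 1.68 = 1.4007
hit rate = Φ(1.4007) = 0.9193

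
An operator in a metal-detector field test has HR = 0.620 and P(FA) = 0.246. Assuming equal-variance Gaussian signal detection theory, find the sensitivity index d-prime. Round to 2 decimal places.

d-prime = 0.99

z(H) = z(0.620) = 0.305
z(FA) = z(0.246) = -0.687
d' = z(H) − z(FA) = 0.305 − (-0.687) = 0.992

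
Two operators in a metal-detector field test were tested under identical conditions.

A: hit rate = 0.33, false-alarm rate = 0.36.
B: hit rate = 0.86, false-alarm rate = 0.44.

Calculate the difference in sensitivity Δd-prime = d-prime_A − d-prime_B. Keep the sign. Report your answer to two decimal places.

A: z(0.33) = -0.440, z(0.36) = -0.358, d' = -0.082
B: z(0.86) = 1.080, z(0.44) = -0.151, d' = 1.231
Δd' = d'_A − d'_B = -0.082 − 1.231 = -1.313
B has the higher sensitivity.

Δd-prime = -1.31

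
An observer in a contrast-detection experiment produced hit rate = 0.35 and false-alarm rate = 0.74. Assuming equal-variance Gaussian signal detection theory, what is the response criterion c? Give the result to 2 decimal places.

c = -0.13

Φ⁻¹(H) = -0.3853
Φ⁻¹(FA) = 0.6433
c = −½·[z(H) + z(FA)] = −0.5 × (-0.3853 + 0.6433) = -0.1290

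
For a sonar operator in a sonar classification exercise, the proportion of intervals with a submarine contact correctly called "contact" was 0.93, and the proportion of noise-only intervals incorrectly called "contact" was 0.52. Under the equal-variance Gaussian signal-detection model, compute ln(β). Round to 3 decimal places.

z(H) = z(0.93) = 1.4758
z(FA) = z(0.52) = 0.0502
ln β = −½·[z(H)² − z(FA)²] = −0.5 × (2.1780 − 0.0025) = -1.08775

ln β = -1.088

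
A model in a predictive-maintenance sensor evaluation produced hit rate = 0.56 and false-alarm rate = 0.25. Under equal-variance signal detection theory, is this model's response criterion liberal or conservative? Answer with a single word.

z(H) = 0.151, z(FA) = -0.674
c = −½·(z(H) + z(FA)) = 0.2615
c > 0 → conservative criterion (biased toward responding “no”).

conservative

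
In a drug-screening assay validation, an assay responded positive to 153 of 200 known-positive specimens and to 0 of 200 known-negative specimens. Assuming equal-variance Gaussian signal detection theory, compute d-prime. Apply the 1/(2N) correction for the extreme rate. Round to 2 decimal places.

d-prime = 3.53

The false-alarm rate is 0/200 = 0, so apply the 1/(2N) correction: FA → 1/(2·200) = 0.00250.
z(H) = z(0.76500) = 0.722
z(FA) = z(0.00250) = -2.807
d' = 0.722 − (-2.807) = 3.529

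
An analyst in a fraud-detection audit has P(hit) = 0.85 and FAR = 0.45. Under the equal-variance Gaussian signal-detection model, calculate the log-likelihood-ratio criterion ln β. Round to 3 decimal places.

Φ⁻¹(H) = Φ⁻¹(0.85) = 1.0364
Φ⁻¹(FA) = Φ⁻¹(0.45) = -0.1257
ln β = −½·[z(H)² − z(FA)²] = −0.5 × (1.0741 − 0.0158) = -0.52915

ln β = -0.529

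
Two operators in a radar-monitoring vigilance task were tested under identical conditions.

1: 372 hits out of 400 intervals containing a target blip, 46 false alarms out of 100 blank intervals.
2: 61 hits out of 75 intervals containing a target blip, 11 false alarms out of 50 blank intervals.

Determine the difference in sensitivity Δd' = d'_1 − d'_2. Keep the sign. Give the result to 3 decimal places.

Δd' = -0.086

1: z(0.9300) = 1.4758, z(0.4600) = -0.1004, d' = 1.5762
2: z(0.8133) = 0.8901, z(0.2200) = -0.7722, d' = 1.6623
Δd' = d'_1 − d'_2 = 1.5762 − 1.6623 = -0.0861
2 has the higher sensitivity.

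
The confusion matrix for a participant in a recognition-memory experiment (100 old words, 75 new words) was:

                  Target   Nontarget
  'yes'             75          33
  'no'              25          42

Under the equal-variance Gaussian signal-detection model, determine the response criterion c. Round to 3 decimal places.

c = -0.262

H = 75/100 = 0.7500
FA = 33/75 = 0.4400
z(H) = z(0.7500) = 0.6745
z(FA) = z(0.4400) = -0.1510
c = −½·[z(H) + z(FA)] = −0.5 × (0.6745 + (-0.1510)) = -0.26175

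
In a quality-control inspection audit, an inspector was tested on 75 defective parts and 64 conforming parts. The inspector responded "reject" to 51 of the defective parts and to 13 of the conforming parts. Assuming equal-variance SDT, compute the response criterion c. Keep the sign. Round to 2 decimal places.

H = 51/75 = 0.6800
FA = 13/64 = 0.2031
Φ⁻¹(H) = Φ⁻¹(0.6800) = 0.4677
Φ⁻¹(FA) = Φ⁻¹(0.2031) = -0.8306
c = −½·[z(H) + z(FA)] = −0.5 × (0.4677 + (-0.8306)) = 0.18145

c = 0.18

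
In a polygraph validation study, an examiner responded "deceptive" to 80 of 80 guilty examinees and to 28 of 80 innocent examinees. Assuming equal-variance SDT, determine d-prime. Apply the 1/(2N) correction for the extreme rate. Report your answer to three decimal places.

The hit rate is 80/80 = 1, so apply the 1/(2N) correction: H → 1 − 1/(2·80) = 0.99375.
z(H) = z(0.99375) = 2.4977
z(FA) = z(0.35000) = -0.3853
d' = 2.4977 − (-0.3853) = 2.8830

d-prime = 2.883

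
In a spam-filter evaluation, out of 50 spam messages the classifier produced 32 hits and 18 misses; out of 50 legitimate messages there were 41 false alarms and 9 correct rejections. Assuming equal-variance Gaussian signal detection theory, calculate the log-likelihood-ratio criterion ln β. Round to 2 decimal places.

ln β = 0.35

H = 32/50 = 0.6400
FA = 41/50 = 0.8200
z(H) = 0.358
z(FA) = 0.915
ln β = −½·[z(H)² − z(FA)²] = −0.5 × (0.128 − 0.837) = 0.3545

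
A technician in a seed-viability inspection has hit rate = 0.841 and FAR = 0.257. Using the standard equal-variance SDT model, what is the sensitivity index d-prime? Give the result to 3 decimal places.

z(H) = z(0.841) = 0.9986
z(FA) = z(0.257) = -0.6526
d' = z(H) − z(FA) = 0.9986 − (-0.6526) = 1.6512

d-prime = 1.651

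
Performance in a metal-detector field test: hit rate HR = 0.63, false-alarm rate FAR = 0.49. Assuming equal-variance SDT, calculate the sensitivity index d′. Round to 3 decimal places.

d′ = 0.357

Φ⁻¹(H) = 0.3319
Φ⁻¹(FA) = -0.0251
d' = z(H) − z(FA) = 0.3319 − (-0.0251) = 0.3570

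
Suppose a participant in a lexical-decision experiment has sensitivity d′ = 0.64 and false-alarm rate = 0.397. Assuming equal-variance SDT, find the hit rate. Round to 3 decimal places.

z(false-alarm rate) = z(0.397) = -0.2611
z(H) = z(FA) + d' = -0.2611 + 0.64 = 0.3789
hit rate = Φ(0.3789) = 0.6476

hit rate = 0.648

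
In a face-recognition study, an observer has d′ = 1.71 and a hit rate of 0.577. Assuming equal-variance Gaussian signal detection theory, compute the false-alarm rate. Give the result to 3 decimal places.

z(hit rate) = z(0.577) = 0.1942
z(FA) = z(H) − d' = 0.1942 − 1.71 = -1.5158
false-alarm rate = Φ(-1.5158) = 0.0648

false-alarm rate = 0.065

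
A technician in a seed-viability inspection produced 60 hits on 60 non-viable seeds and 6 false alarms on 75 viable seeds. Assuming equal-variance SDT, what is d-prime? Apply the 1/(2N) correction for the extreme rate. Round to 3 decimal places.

d-prime = 3.799

The hit rate is 60/60 = 1, so apply the 1/(2N) correction: H → 1 − 1/(2·60) = 0.99167.
z(H) = z(0.99167) = 2.3941
z(FA) = z(0.08000) = -1.4051
d' = 2.3941 − (-1.4051) = 3.7992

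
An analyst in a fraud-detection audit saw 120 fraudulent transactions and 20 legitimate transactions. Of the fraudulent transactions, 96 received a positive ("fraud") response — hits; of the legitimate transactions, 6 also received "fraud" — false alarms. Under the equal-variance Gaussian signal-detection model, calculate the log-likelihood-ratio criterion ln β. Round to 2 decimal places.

ln β = -0.22

H = 96/120 = 0.8000
FA = 6/20 = 0.3000
z(H) = z(0.8000) = 0.842
z(FA) = z(0.3000) = -0.524
ln β = −½·[z(H)² − z(FA)²] = −0.5 × (0.709 − 0.275) = -0.217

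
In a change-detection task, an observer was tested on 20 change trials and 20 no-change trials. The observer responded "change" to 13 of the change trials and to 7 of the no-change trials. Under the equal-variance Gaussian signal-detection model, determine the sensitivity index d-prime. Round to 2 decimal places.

H = 13/20 = 0.6500
FA = 7/20 = 0.3500
z(H) = z(0.6500) = 0.385
z(FA) = z(0.3500) = -0.385
d' = z(H) − z(FA) = 0.385 − (-0.385) = 0.770

d-prime = 0.77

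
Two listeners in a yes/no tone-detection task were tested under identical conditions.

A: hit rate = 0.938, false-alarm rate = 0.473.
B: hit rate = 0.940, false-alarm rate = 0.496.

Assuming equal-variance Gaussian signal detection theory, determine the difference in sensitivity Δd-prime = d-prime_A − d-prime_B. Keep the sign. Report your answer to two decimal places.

Δd-prime = 0.04

A: z(0.938) = 1.538, z(0.473) = -0.068, d' = 1.606
B: z(0.940) = 1.555, z(0.496) = -0.010, d' = 1.565
Δd' = d'_A − d'_B = 1.606 − 1.565 = 0.041
A has the higher sensitivity.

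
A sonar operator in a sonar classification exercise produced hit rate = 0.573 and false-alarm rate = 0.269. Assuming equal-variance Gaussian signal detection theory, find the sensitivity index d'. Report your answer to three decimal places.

d' = 0.800

Φ⁻¹(0.573) = 0.1840, Φ⁻¹(0.269) = -0.6158
d' = z(H) − z(FA) = 0.1840 − (-0.6158) = 0.7998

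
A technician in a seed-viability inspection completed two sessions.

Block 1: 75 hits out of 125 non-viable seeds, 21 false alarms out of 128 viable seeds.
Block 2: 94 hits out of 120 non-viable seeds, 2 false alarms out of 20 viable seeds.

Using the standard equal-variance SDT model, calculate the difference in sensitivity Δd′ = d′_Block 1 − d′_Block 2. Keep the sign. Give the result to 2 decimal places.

Δd′ = -0.83

Block 1: z(0.6000) = 0.253, z(0.1641) = -0.978, d' = 1.231
Block 2: z(0.7833) = 0.783, z(0.1000) = -1.282, d' = 2.065
Δd' = d'_Block 1 − d'_Block 2 = 1.231 − 2.065 = -0.834
Block 2 has the higher sensitivity.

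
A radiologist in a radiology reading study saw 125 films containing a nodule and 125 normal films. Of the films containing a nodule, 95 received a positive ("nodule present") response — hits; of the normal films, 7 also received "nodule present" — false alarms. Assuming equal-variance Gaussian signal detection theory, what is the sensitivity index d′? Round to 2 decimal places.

d′ = 2.30

H = 95/125 = 0.7600
FA = 7/125 = 0.0560
z(0.7600) = 0.7063, z(0.0560) = -1.5893
d' = z(H) − z(FA) = 0.7063 − (-1.5893) = 2.2956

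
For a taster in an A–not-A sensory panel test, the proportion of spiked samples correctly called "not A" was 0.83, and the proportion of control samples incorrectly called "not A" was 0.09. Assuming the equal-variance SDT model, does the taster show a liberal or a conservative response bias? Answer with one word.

z(H) = 0.954, z(FA) = -1.341
c = −½·(z(H) + z(FA)) = 0.1935
c > 0 → conservative criterion (biased toward responding “no”).

conservative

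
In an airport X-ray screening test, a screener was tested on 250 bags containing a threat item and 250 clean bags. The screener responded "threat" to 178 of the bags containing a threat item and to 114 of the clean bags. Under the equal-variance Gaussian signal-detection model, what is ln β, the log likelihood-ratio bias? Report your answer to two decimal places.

H = 178/250 = 0.7120
FA = 114/250 = 0.4560
z(H) = z(0.7120) = 0.559
z(FA) = z(0.4560) = -0.111
ln β = −½·[z(H)² − z(FA)²] = −0.5 × (0.312 − 0.012) = -0.150

ln β = -0.15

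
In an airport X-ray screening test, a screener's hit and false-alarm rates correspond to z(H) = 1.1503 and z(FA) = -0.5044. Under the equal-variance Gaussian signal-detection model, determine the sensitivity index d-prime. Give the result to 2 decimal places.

d' = z(H) − z(FA) = 1.1503 − (-0.5044) = 1.6547

d-prime = 1.65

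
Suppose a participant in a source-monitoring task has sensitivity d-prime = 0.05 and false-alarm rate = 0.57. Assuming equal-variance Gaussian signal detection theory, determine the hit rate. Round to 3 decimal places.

z(false-alarm rate) = z(0.57) = 0.1764
z(H) = z(FA) + d' = 0.1764 + 0.05 = 0.2264
hit rate = Φ(0.2264) = 0.5896

hit rate = 0.590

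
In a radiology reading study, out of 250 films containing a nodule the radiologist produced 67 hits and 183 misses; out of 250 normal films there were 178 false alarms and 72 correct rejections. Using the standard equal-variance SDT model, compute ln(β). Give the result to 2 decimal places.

H = 67/250 = 0.2680
FA = 178/250 = 0.7120
z(H) = z(0.2680) = -0.619
z(FA) = z(0.7120) = 0.559
ln β = −½·[z(H)² − z(FA)²] = −0.5 × (0.383 − 0.312) = -0.0355

ln β = -0.04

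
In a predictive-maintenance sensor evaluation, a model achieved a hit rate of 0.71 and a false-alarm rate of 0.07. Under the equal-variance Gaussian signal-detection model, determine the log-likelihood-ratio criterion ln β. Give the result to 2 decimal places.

ln β = 0.94

z(H) = z(0.71) = 0.553
z(FA) = z(0.07) = -1.476
ln β = −½·[z(H)² − z(FA)²] = −0.5 × (0.306 − 2.179) = 0.9365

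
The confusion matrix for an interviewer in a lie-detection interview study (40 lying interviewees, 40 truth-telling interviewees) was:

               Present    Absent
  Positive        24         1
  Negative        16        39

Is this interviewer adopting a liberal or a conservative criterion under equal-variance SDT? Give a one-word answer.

conservative

z(H) = 0.253, z(FA) = -1.960
c = −½·(z(H) + z(FA)) = 0.8535
c > 0 → conservative criterion (biased toward responding “no”).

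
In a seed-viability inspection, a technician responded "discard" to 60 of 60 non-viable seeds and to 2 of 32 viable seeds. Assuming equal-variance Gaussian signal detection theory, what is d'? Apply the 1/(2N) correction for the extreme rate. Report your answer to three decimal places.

d' = 3.928

The hit rate is 60/60 = 1, so apply the 1/(2N) correction: H → 1 − 1/(2·60) = 0.99167.
z(H) = z(0.99167) = 2.3941
z(FA) = z(0.06250) = -1.5341
d' = 2.3941 − (-1.5341) = 3.9282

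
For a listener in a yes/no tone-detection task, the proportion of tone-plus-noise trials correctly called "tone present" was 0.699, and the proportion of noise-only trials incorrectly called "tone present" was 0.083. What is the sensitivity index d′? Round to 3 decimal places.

z(H) = z(0.699) = 0.5215
z(FA) = z(0.083) = -1.3852
d' = z(H) − z(FA) = 0.5215 − (-1.3852) = 1.9067

d′ = 1.907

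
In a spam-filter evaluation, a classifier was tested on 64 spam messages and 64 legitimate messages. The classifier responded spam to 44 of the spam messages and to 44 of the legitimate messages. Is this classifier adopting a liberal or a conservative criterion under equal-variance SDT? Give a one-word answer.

z(H) = 0.489, z(FA) = 0.489
c = −½·(z(H) + z(FA)) = -0.489
c < 0 → liberal criterion (biased toward responding “yes”).

liberal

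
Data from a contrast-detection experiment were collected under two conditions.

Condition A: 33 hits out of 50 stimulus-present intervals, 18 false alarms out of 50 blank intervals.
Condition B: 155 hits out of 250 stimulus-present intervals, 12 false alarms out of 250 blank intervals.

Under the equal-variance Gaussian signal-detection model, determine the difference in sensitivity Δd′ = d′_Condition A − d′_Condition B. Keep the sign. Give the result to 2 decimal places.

Condition A: z(0.6600) = 0.412, z(0.3600) = -0.358, d' = 0.770
Condition B: z(0.6200) = 0.305, z(0.0480) = -1.665, d' = 1.970
Δd' = d'_Condition A − d'_Condition B = 0.770 − 1.970 = -1.200
Condition B has the higher sensitivity.

Δd′ = -1.20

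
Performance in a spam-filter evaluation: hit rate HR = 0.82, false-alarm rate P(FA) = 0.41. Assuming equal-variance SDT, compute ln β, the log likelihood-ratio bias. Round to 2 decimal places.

ln β = -0.39

Φ⁻¹(H) = 0.915
Φ⁻¹(FA) = -0.228
ln β = −½·[z(H)² − z(FA)²] = −0.5 × (0.837 − 0.052) = -0.3925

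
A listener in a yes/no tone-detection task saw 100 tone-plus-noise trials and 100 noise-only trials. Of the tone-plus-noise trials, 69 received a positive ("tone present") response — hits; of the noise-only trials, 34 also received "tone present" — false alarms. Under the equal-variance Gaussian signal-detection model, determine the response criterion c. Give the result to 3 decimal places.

H = 69/100 = 0.6900
FA = 34/100 = 0.3400
z(H) = 0.4959
z(FA) = -0.4125
c = −½·[z(H) + z(FA)] = −0.5 × (0.4959 + (-0.4125)) = -0.0417

c = -0.042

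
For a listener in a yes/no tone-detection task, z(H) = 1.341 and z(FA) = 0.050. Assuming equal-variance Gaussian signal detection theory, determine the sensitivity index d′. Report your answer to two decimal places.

d′ = 1.29

d' = z(H) − z(FA) = 1.341 − 0.050 = 1.291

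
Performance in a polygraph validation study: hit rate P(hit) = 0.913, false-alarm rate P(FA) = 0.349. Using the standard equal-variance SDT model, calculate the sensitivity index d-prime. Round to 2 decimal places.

d-prime = 1.75

z(H) = z(0.913) = 1.359
z(FA) = z(0.349) = -0.388
d' = z(H) − z(FA) = 1.359 − (-0.388) = 1.747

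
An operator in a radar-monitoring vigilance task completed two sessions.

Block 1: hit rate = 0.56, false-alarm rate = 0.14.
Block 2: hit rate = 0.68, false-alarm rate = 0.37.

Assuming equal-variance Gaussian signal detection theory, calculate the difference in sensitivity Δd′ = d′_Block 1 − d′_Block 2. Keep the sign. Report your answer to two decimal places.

Δd′ = 0.43

Block 1: z(0.56) = 0.151, z(0.14) = -1.080, d' = 1.231
Block 2: z(0.68) = 0.468, z(0.37) = -0.332, d' = 0.800
Δd' = d'_Block 1 − d'_Block 2 = 1.231 − 0.800 = 0.431
Block 1 has the higher sensitivity.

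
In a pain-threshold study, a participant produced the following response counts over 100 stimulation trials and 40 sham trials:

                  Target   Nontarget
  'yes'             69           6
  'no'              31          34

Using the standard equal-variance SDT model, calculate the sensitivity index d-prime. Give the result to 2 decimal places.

d-prime = 1.53

H = 69/100 = 0.6900
FA = 6/40 = 0.1500
z(H) = z(0.6900) = 0.4959
z(FA) = z(0.1500) = -1.0364
d' = z(H) − z(FA) = 0.4959 − (-1.0364) = 1.5323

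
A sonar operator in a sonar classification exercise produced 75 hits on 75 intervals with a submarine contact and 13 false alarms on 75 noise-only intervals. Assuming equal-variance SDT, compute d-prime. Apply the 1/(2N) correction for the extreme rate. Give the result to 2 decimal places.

d-prime = 3.42

The hit rate is 75/75 = 1, so apply the 1/(2N) correction: H → 1 − 1/(2·75) = 0.99333.
z(H) = z(0.99333) = 2.475
z(FA) = z(0.17333) = -0.941
d' = 2.475 − (-0.941) = 3.416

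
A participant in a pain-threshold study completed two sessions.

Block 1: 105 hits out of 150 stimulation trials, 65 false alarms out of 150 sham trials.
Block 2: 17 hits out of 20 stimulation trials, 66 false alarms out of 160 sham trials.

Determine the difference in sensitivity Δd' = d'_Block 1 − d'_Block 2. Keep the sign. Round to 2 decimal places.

Block 1: z(0.7000) = 0.524, z(0.4333) = -0.168, d' = 0.692
Block 2: z(0.8500) = 1.036, z(0.4125) = -0.221, d' = 1.257
Δd' = d'_Block 1 − d'_Block 2 = 0.692 − 1.257 = -0.565
Block 2 has the higher sensitivity.

Δd' = -0.57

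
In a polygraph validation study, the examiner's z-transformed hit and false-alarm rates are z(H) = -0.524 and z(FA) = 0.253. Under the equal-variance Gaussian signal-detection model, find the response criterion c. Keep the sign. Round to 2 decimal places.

c = −½·[z(H) + z(FA)] = −½·(-0.524 + 0.253) = 0.1355
c > 0: the examiner has a conservative response bias.

c = 0.14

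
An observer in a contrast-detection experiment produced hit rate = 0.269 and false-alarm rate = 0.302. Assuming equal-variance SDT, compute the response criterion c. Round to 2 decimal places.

z(H) = -0.6158
z(FA) = -0.5187
c = −½·[z(H) + z(FA)] = −0.5 × (-0.6158 + (-0.5187)) = 0.56725

c = 0.57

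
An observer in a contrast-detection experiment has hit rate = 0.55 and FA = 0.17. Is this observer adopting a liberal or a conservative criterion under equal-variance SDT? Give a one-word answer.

conservative

z(H) = 0.126, z(FA) = -0.954
c = −½·(z(H) + z(FA)) = 0.414
c > 0 → conservative criterion (biased toward responding “no”).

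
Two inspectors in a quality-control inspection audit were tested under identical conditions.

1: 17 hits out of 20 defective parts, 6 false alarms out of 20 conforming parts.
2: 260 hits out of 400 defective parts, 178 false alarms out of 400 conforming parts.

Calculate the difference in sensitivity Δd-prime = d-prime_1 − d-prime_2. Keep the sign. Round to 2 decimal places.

1: z(0.8500) = 1.036, z(0.3000) = -0.524, d' = 1.560
2: z(0.6500) = 0.385, z(0.4450) = -0.138, d' = 0.523
Δd' = d'_1 − d'_2 = 1.560 − 0.523 = 1.037
1 has the higher sensitivity.

Δd-prime = 1.04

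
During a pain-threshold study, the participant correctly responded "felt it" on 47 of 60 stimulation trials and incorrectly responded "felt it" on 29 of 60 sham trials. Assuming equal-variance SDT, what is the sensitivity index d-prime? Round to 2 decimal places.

d-prime = 0.83

H = 47/60 = 0.7833
FA = 29/60 = 0.4833
Φ⁻¹(H) = 0.783
Φ⁻¹(FA) = -0.042
d' = z(H) − z(FA) = 0.783 − (-0.042) = 0.825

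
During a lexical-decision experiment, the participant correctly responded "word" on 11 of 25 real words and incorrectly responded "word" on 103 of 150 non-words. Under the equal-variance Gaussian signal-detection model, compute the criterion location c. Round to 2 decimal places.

c = -0.17

H = 11/25 = 0.4400
FA = 103/150 = 0.6867
Φ⁻¹(H) = Φ⁻¹(0.4400) = -0.1510
Φ⁻¹(FA) = Φ⁻¹(0.6867) = 0.4865
c = −½·[z(H) + z(FA)] = −0.5 × (-0.1510 + 0.4865) = -0.16775
c < 0: the participant has a liberal response bias.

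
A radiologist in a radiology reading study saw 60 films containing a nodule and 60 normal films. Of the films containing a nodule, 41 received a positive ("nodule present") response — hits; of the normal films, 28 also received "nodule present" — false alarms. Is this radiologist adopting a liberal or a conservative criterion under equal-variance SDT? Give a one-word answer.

liberal

z(H) = 0.477, z(FA) = -0.084
c = −½·(z(H) + z(FA)) = -0.1965
c < 0 → liberal criterion (biased toward responding “yes”).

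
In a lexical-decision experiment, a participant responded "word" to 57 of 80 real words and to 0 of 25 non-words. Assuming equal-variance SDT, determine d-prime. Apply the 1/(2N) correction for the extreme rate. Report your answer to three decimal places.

The false-alarm rate is 0/25 = 0, so apply the 1/(2N) correction: FA → 1/(2·25) = 0.02000.
z(H) = z(0.71250) = 0.5607
z(FA) = z(0.02000) = -2.0537
d' = 0.5607 − (-2.0537) = 2.6144

d-prime = 2.614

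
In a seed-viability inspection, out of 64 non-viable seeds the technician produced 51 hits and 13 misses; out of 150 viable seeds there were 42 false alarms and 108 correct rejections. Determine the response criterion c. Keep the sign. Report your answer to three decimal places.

c = -0.124

H = 51/64 = 0.7969
FA = 42/150 = 0.2800
z(H) = 0.8306
z(FA) = -0.5828
c = −½·[z(H) + z(FA)] = −0.5 × (0.8306 + (-0.5828)) = -0.1239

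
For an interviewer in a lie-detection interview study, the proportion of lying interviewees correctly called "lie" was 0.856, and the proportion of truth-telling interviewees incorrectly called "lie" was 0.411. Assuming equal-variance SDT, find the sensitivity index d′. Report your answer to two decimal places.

d′ = 1.29

Φ⁻¹(0.856) = 1.063, Φ⁻¹(0.411) = -0.225
d' = z(H) − z(FA) = 1.063 − (-0.225) = 1.288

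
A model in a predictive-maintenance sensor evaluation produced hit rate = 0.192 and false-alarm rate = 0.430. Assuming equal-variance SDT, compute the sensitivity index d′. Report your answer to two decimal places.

d′ = -0.69

z(0.192) = -0.8705, z(0.430) = -0.1764
d' = z(H) − z(FA) = -0.8705 − (-0.1764) = -0.6941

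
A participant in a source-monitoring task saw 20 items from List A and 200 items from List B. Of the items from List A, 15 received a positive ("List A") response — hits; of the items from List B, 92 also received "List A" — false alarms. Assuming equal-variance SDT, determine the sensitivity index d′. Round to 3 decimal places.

d′ = 0.775

H = 15/20 = 0.7500
FA = 92/200 = 0.4600
z(0.7500) = 0.6745, z(0.4600) = -0.1004
d' = z(H) − z(FA) = 0.6745 − (-0.1004) = 0.7749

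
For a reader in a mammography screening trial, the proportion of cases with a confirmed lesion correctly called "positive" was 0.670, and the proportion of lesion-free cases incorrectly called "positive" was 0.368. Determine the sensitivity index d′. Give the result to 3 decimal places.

Φ⁻¹(H) = 0.4399
Φ⁻¹(FA) = -0.3372
d' = z(H) − z(FA) = 0.4399 − (-0.3372) = 0.7771

d′ = 0.777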